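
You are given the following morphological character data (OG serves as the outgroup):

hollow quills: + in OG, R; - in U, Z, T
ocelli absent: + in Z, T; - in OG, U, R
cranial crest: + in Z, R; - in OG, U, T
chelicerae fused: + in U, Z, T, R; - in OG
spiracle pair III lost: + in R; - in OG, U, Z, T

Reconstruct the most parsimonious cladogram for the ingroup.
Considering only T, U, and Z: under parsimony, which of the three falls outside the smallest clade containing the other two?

Character polarity is set by the outgroup: the derived state is whichever differs from the outgroup's state, so for hollow quills the derived state is '-', and for the remaining characters it is '+'.
hollow quills: derived state '-' in T, U, and Z only — synapomorphy for {T, U, Z}.
ocelli absent: derived state '+' in T and Z only — synapomorphy for {T, Z}.
cranial crest groups R and Z, which is incompatible with the clades supported by the remaining characters; treating it as convergent (homoplasy) costs fewer steps than any alternative tree.
All ingroup taxa share the derived state '+' for chelicerae fused; it defines the ingroup but does not resolve relationships within it.
spiracle pair III lost: derived state '+' in R only — an autapomorphy, so it tells us nothing about relationships among taxa.
Most parsimonious ingroup topology: ((U,(Z,T)),R).
Z and T share a more recent common ancestor with each other than either does with U, so U is the least closely related of the three.

U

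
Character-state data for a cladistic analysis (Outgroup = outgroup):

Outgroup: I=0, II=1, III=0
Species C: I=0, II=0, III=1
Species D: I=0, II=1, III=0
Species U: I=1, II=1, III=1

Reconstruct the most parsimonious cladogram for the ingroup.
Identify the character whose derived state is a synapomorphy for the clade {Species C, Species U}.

III

Character polarity is set by the outgroup: the derived state is whichever differs from the outgroup's state, so for II the derived state is '0', and for the remaining characters it is '1'.
I: derived state '1' in Species U only — an autapomorphy, so it tells us nothing about relationships among taxa.
II: derived state '0' in Species C only — an autapomorphy, so it tells us nothing about relationships among taxa.
III (derived state '1') is shared by Species C and Species U — a synapomorphy uniting that clade.
Most parsimonious ingroup topology: ((Species C,Species U),Species D).
The clade {Species C, Species U} is supported by III: its derived state '1' occurs in exactly those taxa and in no other taxon (including the outgroup).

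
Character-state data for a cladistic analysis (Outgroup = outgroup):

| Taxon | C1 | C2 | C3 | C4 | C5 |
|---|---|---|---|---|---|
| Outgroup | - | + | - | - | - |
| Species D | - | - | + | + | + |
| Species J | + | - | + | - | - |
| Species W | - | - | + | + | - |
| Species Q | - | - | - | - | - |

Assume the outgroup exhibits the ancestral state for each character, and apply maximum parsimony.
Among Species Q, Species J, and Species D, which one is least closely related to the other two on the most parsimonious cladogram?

Character polarity is set by the outgroup: the derived state is whichever differs from the outgroup's state, so for C2 the derived state is '-', and for the remaining characters it is '+'.
C1 (derived state '+') is unique to Species J (autapomorphy; uninformative for grouping).
All ingroup taxa share the derived state '-' for C2; it defines the ingroup but does not resolve relationships within it.
C3 (derived state '+') is shared by Species D, Species J, and Species W — a synapomorphy uniting that clade.
C4: derived state '+' in Species D and Species W only — synapomorphy for {Species D, Species W}.
C5 (derived state '+') is unique to Species D (autapomorphy; uninformative for grouping).
Most parsimonious ingroup topology: (((Species D,Species W),Species J),Species Q).
Species J and Species D share a more recent common ancestor with each other than either does with Species Q, so Species Q is the least closely related of the three.

Species Q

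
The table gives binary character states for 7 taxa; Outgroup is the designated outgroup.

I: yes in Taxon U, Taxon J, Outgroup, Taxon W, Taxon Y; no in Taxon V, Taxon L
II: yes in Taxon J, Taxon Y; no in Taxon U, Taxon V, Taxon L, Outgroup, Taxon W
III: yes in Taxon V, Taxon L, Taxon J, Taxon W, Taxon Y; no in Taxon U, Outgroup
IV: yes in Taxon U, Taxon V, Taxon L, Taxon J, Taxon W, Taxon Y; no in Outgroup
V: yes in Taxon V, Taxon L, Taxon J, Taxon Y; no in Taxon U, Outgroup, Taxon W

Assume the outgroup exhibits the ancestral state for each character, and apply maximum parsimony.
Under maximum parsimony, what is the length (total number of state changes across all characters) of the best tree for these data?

Character polarity is set by the outgroup: the derived state is whichever differs from the outgroup's state, so for I the derived state is 'no', and for the remaining characters it is 'yes'.
I (derived state 'no') is shared by Taxon L and Taxon V — a synapomorphy uniting that clade.
Only Taxon J and Taxon Y show the derived state 'yes' for II, supporting them as a clade.
Only Taxon J, Taxon L, Taxon V, Taxon W, and Taxon Y show the derived state 'yes' for III, supporting them as a clade.
IV (derived state 'yes') is shared by all ingroup taxa — unites the whole ingroup.
V: derived state 'yes' in Taxon J, Taxon L, Taxon V, and Taxon Y only — synapomorphy for {Taxon J, Taxon L, Taxon V, Taxon Y}.
Most parsimonious ingroup topology: ((((Taxon V,Taxon L),(Taxon J,Taxon Y)),Taxon W),Taxon U).
Changes per character on this tree: I: 1; II: 1; III: 1; IV: 1; V: 1.
Total = 5.

5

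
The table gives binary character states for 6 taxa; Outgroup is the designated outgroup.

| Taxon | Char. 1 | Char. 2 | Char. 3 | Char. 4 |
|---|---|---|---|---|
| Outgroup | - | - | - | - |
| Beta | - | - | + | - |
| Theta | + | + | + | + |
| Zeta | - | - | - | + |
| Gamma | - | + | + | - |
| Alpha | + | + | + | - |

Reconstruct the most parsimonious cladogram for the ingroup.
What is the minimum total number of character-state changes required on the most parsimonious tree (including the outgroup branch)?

The outgroup has state '-' for every character, so '+' is the derived state throughout.
Only Alpha and Theta show the derived state '+' for Char. 1, supporting them as a clade.
Char. 2: derived state '+' in Alpha, Gamma, and Theta only — synapomorphy for {Alpha, Gamma, Theta}.
Char. 3 (derived state '+') is shared by Alpha, Beta, Gamma, and Theta — a synapomorphy uniting that clade.
Char. 4 groups Theta and Zeta, which is incompatible with the clades supported by the remaining characters; treating it as convergent (homoplasy) costs fewer steps than any alternative tree.
Most parsimonious ingroup topology: ((Beta,((Theta,Alpha),Gamma)),Zeta).
Changes per character on this tree: Char. 1: 1; Char. 2: 1; Char. 3: 1; Char. 4: 2.
Total = 5.

5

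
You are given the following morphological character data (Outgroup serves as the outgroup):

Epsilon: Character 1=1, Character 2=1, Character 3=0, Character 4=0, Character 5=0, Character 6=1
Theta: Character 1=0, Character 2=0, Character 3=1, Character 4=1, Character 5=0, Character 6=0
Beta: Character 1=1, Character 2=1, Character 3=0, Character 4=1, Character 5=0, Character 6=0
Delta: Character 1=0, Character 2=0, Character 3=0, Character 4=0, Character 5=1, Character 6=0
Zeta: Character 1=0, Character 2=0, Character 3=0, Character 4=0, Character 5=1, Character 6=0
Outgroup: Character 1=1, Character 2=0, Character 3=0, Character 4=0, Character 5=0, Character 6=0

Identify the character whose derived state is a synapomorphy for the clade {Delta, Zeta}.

Character 5

Character polarity is set by the outgroup: the derived state is whichever differs from the outgroup's state, so for Character 1 the derived state is '0', and for the remaining characters it is '1'.
Only Delta, Theta, and Zeta show the derived state '0' for Character 1, supporting them as a clade.
Character 2 (derived state '1') is shared by Beta and Epsilon — a synapomorphy uniting that clade.
Character 3: derived state '1' in Theta only — an autapomorphy, so it tells us nothing about relationships among taxa.
Character 4 (state '1') occurs in Beta and Theta but conflicts with the nesting implied by the other characters — most parsimoniously interpreted as homoplasy.
Only Delta and Zeta show the derived state '1' for Character 5, supporting them as a clade.
Character 6 (derived state '1') is unique to Epsilon (autapomorphy; uninformative for grouping).
Most parsimonious ingroup topology: (((Zeta,Delta),Theta),(Beta,Epsilon)).
The clade {Delta, Zeta} is supported by Character 5: its derived state '1' occurs in exactly those taxa and in no other taxon (including the outgroup).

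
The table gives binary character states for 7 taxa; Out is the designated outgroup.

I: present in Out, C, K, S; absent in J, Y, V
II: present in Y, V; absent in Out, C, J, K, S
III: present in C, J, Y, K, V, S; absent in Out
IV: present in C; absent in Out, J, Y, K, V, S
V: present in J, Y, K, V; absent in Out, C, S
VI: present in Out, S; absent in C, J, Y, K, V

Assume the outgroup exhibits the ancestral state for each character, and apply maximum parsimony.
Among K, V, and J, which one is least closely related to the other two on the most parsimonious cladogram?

K

Character polarity is set by the outgroup: the derived state is whichever differs from the outgroup's state, so for I, VI the derived state is 'absent', and for the remaining characters it is 'present'.
I (derived state 'absent') is shared by J, V, and Y — a synapomorphy uniting that clade.
II (derived state 'present') is shared by V and Y — a synapomorphy uniting that clade.
All ingroup taxa share the derived state 'present' for III; it defines the ingroup but does not resolve relationships within it.
IV: derived state 'present' in C only — an autapomorphy, so it tells us nothing about relationships among taxa.
Only J, K, V, and Y show the derived state 'present' for V, supporting them as a clade.
Only C, J, K, V, and Y show the derived state 'absent' for VI, supporting them as a clade.
Most parsimonious ingroup topology: ((C,((J,(Y,V)),K)),S).
J and V share a more recent common ancestor with each other than either does with K, so K is the least closely related of the three.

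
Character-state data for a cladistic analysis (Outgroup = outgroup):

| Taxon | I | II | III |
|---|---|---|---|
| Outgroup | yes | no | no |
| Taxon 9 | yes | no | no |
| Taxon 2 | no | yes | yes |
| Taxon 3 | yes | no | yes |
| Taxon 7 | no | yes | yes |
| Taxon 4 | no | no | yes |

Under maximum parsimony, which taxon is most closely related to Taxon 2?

Character polarity is set by the outgroup: the derived state is whichever differs from the outgroup's state, so for I the derived state is 'no', and for the remaining characters it is 'yes'.
I (derived state 'no') is shared by Taxon 2, Taxon 4, and Taxon 7 — a synapomorphy uniting that clade.
Only Taxon 2 and Taxon 7 show the derived state 'yes' for II, supporting them as a clade.
III (derived state 'yes') is shared by Taxon 2, Taxon 3, Taxon 4, and Taxon 7 — a synapomorphy uniting that clade.
Most parsimonious ingroup topology: (Taxon 9,(((Taxon 2,Taxon 7),Taxon 4),Taxon 3)).
Taxon 2 and Taxon 7 form a cherry on this tree, so they are sister taxa.

Taxon 7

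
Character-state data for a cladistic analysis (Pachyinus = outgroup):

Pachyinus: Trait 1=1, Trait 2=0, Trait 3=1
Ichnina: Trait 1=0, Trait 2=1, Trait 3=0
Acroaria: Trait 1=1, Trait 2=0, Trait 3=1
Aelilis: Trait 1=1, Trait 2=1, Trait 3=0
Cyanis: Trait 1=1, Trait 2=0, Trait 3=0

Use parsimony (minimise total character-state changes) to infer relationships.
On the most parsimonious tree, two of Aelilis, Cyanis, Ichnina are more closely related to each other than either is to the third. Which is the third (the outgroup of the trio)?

Character polarity is set by the outgroup: the derived state is whichever differs from the outgroup's state, so for Trait 1, Trait 3 the derived state is '0', and for the remaining characters it is '1'.
Trait 1: derived state '0' in Ichnina only — an autapomorphy, so it tells us nothing about relationships among taxa.
Trait 2 (derived state '1') is shared by Aelilis and Ichnina — a synapomorphy uniting that clade.
Only Aelilis, Cyanis, and Ichnina show the derived state '0' for Trait 3, supporting them as a clade.
Most parsimonious ingroup topology: (((Ichnina,Aelilis),Cyanis),Acroaria).
Ichnina and Aelilis share a more recent common ancestor with each other than either does with Cyanis, so Cyanis is the least closely related of the three.

Cyanis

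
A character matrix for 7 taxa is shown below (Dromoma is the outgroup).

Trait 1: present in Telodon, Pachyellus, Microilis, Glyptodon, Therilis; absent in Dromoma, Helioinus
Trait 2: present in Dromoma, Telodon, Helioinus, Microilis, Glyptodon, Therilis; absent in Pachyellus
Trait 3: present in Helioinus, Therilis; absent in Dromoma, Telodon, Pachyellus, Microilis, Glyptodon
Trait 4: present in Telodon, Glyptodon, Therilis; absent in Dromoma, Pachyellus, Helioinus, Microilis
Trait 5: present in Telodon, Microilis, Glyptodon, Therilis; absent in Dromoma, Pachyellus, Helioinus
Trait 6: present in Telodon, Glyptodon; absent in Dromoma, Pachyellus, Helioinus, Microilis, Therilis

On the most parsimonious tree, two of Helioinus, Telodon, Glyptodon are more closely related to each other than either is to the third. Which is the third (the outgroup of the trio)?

Character polarity is set by the outgroup: the derived state is whichever differs from the outgroup's state, so for Trait 2 the derived state is 'absent', and for the remaining characters it is 'present'.
Trait 1: derived state 'present' in Glyptodon, Microilis, Pachyellus, Telodon, and Therilis only — synapomorphy for {Glyptodon, Microilis, Pachyellus, Telodon, Therilis}.
Trait 2: derived state 'absent' in Pachyellus only — an autapomorphy, so it tells us nothing about relationships among taxa.
Trait 3 (state 'present') occurs in Helioinus and Therilis but conflicts with the nesting implied by the other characters — most parsimoniously interpreted as homoplasy.
Trait 4: derived state 'present' in Glyptodon, Telodon, and Therilis only — synapomorphy for {Glyptodon, Telodon, Therilis}.
Trait 5: derived state 'present' in Glyptodon, Microilis, Telodon, and Therilis only — synapomorphy for {Glyptodon, Microilis, Telodon, Therilis}.
Trait 6: derived state 'present' in Glyptodon and Telodon only — synapomorphy for {Glyptodon, Telodon}.
Most parsimonious ingroup topology: (((((Telodon,Glyptodon),Therilis),Microilis),Pachyellus),Helioinus).
Telodon and Glyptodon share a more recent common ancestor with each other than either does with Helioinus, so Helioinus is the least closely related of the three.

Helioinus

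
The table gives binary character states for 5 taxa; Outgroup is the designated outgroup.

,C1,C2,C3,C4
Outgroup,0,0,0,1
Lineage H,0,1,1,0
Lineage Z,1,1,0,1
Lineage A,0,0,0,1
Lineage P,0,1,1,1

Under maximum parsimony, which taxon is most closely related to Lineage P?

Lineage H

Character polarity is set by the outgroup: the derived state is whichever differs from the outgroup's state, so for C4 the derived state is '0', and for the remaining characters it is '1'.
C1: derived state '1' in Lineage Z only — an autapomorphy, so it tells us nothing about relationships among taxa.
Only Lineage H, Lineage P, and Lineage Z show the derived state '1' for C2, supporting them as a clade.
C3: derived state '1' in Lineage H and Lineage P only — synapomorphy for {Lineage H, Lineage P}.
C4: derived state '0' in Lineage H only — an autapomorphy, so it tells us nothing about relationships among taxa.
Most parsimonious ingroup topology: (((Lineage H,Lineage P),Lineage Z),Lineage A).
Lineage P and Lineage H form a cherry on this tree, so they are sister taxa.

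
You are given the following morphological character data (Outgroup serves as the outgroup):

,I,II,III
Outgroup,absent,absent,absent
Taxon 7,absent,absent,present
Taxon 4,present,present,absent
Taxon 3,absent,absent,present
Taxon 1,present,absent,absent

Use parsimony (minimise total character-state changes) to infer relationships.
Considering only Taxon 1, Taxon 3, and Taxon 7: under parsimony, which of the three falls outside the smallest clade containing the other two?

Taxon 1

The outgroup has state 'absent' for every character, so 'present' is the derived state throughout.
I (derived state 'present') is shared by Taxon 1 and Taxon 4 — a synapomorphy uniting that clade.
II (derived state 'present') is unique to Taxon 4 (autapomorphy; uninformative for grouping).
III: derived state 'present' in Taxon 3 and Taxon 7 only — synapomorphy for {Taxon 3, Taxon 7}.
Most parsimonious ingroup topology: ((Taxon 7,Taxon 3),(Taxon 4,Taxon 1)).
Taxon 3 and Taxon 7 share a more recent common ancestor with each other than either does with Taxon 1, so Taxon 1 is the least closely related of the three.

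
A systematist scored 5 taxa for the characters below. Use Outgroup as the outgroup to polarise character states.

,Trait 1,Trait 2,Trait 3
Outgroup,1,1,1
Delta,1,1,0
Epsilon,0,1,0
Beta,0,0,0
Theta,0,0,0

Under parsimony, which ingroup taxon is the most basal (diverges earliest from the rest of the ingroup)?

The outgroup has state '1' for every character, so '0' is the derived state throughout.
Only Beta, Epsilon, and Theta show the derived state '0' for Trait 1, supporting them as a clade.
Only Beta and Theta show the derived state '0' for Trait 2, supporting them as a clade.
Trait 3 (derived state '0') is shared by all ingroup taxa — unites the whole ingroup.
Most parsimonious ingroup topology: (Delta,(Epsilon,(Beta,Theta))).
Delta is sister to the clade containing all other ingroup taxa, so it is the earliest-diverging (most basal) ingroup lineage.

Delta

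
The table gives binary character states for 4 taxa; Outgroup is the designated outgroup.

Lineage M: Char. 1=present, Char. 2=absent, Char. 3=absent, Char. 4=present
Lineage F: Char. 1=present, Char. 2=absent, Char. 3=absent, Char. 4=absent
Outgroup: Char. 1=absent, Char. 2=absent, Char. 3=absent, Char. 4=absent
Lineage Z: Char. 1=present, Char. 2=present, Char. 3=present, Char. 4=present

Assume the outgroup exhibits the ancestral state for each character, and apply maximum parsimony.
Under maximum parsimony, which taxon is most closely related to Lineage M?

Lineage Z

The outgroup has state 'absent' for every character, so 'present' is the derived state throughout.
All ingroup taxa share the derived state 'present' for Char. 1; it defines the ingroup but does not resolve relationships within it.
Char. 2: derived state 'present' in Lineage Z only — an autapomorphy, so it tells us nothing about relationships among taxa.
Char. 3: derived state 'present' in Lineage Z only — an autapomorphy, so it tells us nothing about relationships among taxa.
Char. 4: derived state 'present' in Lineage M and Lineage Z only — synapomorphy for {Lineage M, Lineage Z}.
Most parsimonious ingroup topology: (Lineage F,(Lineage Z,Lineage M)).
Lineage M and Lineage Z form a cherry on this tree, so they are sister taxa.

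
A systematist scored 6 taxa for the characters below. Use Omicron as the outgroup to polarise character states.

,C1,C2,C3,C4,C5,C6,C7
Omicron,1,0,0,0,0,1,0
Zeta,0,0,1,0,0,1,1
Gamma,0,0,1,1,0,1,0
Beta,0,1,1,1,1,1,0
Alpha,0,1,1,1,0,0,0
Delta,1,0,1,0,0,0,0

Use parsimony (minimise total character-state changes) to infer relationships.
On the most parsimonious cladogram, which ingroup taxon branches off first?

Delta

Character polarity is set by the outgroup: the derived state is whichever differs from the outgroup's state, so for C1, C6 the derived state is '0', and for the remaining characters it is '1'.
Only Alpha, Beta, Gamma, and Zeta show the derived state '0' for C1, supporting them as a clade.
C2 (derived state '1') is shared by Alpha and Beta — a synapomorphy uniting that clade.
C3 (derived state '1') is shared by all ingroup taxa — unites the whole ingroup.
Only Alpha, Beta, and Gamma show the derived state '1' for C4, supporting them as a clade.
C5: derived state '1' in Beta only — an autapomorphy, so it tells us nothing about relationships among taxa.
C6 (state '0') occurs in Alpha and Delta but conflicts with the nesting implied by the other characters — most parsimoniously interpreted as homoplasy.
C7: derived state '1' in Zeta only — an autapomorphy, so it tells us nothing about relationships among taxa.
Most parsimonious ingroup topology: ((Zeta,(Gamma,(Beta,Alpha))),Delta).
Delta is sister to the clade containing all other ingroup taxa, so it is the earliest-diverging (most basal) ingroup lineage.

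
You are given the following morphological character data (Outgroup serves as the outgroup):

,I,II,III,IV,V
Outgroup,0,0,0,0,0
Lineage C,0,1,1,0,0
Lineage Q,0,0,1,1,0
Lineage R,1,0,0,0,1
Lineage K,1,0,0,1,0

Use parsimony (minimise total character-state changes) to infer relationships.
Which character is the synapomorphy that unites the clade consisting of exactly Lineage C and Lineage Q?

The outgroup has state '0' for every character, so '1' is the derived state throughout.
Only Lineage K and Lineage R show the derived state '1' for I, supporting them as a clade.
II (derived state '1') is unique to Lineage C (autapomorphy; uninformative for grouping).
III (derived state '1') is shared by Lineage C and Lineage Q — a synapomorphy uniting that clade.
IV (state '1') occurs in Lineage K and Lineage Q but conflicts with the nesting implied by the other characters — most parsimoniously interpreted as homoplasy.
V (derived state '1') is unique to Lineage R (autapomorphy; uninformative for grouping).
Most parsimonious ingroup topology: ((Lineage C,Lineage Q),(Lineage R,Lineage K)).
The clade {Lineage C, Lineage Q} is supported by III: its derived state '1' occurs in exactly those taxa and in no other taxon (including the outgroup).

III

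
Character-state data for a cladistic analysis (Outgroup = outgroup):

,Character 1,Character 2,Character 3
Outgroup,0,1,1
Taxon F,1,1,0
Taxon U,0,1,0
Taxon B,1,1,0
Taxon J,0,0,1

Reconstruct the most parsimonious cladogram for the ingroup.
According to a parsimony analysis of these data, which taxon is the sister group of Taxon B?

Character polarity is set by the outgroup: the derived state is whichever differs from the outgroup's state, so for Character 2, Character 3 the derived state is '0', and for the remaining characters it is '1'.
Only Taxon B and Taxon F show the derived state '1' for Character 1, supporting them as a clade.
Character 2: derived state '0' in Taxon J only — an autapomorphy, so it tells us nothing about relationships among taxa.
Character 3 (derived state '0') is shared by Taxon B, Taxon F, and Taxon U — a synapomorphy uniting that clade.
Most parsimonious ingroup topology: (((Taxon F,Taxon B),Taxon U),Taxon J).
Taxon B and Taxon F form a cherry on this tree, so they are sister taxa.

Taxon F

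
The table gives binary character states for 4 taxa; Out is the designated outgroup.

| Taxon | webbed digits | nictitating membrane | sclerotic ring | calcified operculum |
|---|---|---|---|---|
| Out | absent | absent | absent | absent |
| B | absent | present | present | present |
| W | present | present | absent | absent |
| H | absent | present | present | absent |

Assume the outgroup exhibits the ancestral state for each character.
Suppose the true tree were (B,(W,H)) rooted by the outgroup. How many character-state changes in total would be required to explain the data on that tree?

Map each character onto (B,(W,H)) (rooted by Out) and count the minimum state changes it requires (Fitch parsimony):
webbed digits: 1; nictitating membrane: 1; sclerotic ring: 2; calcified operculum: 1.
Total tree length = 5.

5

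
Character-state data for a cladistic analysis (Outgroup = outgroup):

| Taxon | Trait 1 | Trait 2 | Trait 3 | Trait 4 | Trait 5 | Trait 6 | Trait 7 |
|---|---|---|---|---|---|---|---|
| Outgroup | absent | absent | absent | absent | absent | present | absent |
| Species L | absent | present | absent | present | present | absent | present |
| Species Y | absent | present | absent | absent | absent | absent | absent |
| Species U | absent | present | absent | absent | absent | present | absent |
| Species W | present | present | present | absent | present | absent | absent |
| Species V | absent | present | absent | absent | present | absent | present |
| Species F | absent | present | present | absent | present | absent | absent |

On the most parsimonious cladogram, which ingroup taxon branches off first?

Species U

Character polarity is set by the outgroup: the derived state is whichever differs from the outgroup's state, so for Trait 6 the derived state is 'absent', and for the remaining characters it is 'present'.
Trait 1: derived state 'present' in Species W only — an autapomorphy, so it tells us nothing about relationships among taxa.
All ingroup taxa share the derived state 'present' for Trait 2; it defines the ingroup but does not resolve relationships within it.
Trait 3 (derived state 'present') is shared by Species F and Species W — a synapomorphy uniting that clade.
Trait 4 (derived state 'present') is unique to Species L (autapomorphy; uninformative for grouping).
Trait 5 (derived state 'present') is shared by Species F, Species L, Species V, and Species W — a synapomorphy uniting that clade.
Trait 6 (derived state 'absent') is shared by Species F, Species L, Species V, Species W, and Species Y — a synapomorphy uniting that clade.
Trait 7: derived state 'present' in Species L and Species V only — synapomorphy for {Species L, Species V}.
Most parsimonious ingroup topology: ((((Species L,Species V),(Species W,Species F)),Species Y),Species U).
Species U is sister to the clade containing all other ingroup taxa, so it is the earliest-diverging (most basal) ingroup lineage.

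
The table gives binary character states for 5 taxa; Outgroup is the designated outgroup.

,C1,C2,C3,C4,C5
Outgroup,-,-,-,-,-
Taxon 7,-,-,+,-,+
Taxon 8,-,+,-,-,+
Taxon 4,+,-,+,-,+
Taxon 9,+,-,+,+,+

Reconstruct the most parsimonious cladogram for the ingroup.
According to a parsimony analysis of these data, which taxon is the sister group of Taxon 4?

Taxon 9

The outgroup has state '-' for every character, so '+' is the derived state throughout.
Only Taxon 4 and Taxon 9 show the derived state '+' for C1, supporting them as a clade.
C2 (derived state '+') is unique to Taxon 8 (autapomorphy; uninformative for grouping).
C3 (derived state '+') is shared by Taxon 4, Taxon 7, and Taxon 9 — a synapomorphy uniting that clade.
C4 (derived state '+') is unique to Taxon 9 (autapomorphy; uninformative for grouping).
C5 (derived state '+') is shared by all ingroup taxa — unites the whole ingroup.
Most parsimonious ingroup topology: ((Taxon 7,(Taxon 4,Taxon 9)),Taxon 8).
Taxon 4 and Taxon 9 form a cherry on this tree, so they are sister taxa.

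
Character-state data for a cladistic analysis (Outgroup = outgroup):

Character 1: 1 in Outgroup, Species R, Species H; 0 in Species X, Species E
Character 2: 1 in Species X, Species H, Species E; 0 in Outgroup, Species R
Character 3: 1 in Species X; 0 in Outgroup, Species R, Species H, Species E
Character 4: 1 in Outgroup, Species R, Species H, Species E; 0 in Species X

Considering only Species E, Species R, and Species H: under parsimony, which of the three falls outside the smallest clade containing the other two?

Species R

Character polarity is set by the outgroup: the derived state is whichever differs from the outgroup's state, so for Character 1, Character 4 the derived state is '0', and for the remaining characters it is '1'.
Character 1: derived state '0' in Species E and Species X only — synapomorphy for {Species E, Species X}.
Only Species E, Species H, and Species X show the derived state '1' for Character 2, supporting them as a clade.
Character 3 (derived state '1') is unique to Species X (autapomorphy; uninformative for grouping).
Character 4 (derived state '0') is unique to Species X (autapomorphy; uninformative for grouping).
Most parsimonious ingroup topology: (Species R,((Species X,Species E),Species H)).
Species H and Species E share a more recent common ancestor with each other than either does with Species R, so Species R is the least closely related of the three.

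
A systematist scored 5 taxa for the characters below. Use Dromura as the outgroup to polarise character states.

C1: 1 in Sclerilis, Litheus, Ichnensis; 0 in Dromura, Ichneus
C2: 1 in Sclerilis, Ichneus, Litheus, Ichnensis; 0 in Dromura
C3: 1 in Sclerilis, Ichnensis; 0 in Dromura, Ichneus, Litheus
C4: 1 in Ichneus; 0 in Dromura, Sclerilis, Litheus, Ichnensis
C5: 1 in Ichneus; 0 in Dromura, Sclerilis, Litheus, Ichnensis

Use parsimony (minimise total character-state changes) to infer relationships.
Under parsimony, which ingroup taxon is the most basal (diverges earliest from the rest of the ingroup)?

Ichneus

The outgroup has state '0' for every character, so '1' is the derived state throughout.
Only Ichnensis, Litheus, and Sclerilis show the derived state '1' for C1, supporting them as a clade.
C2 (derived state '1') is shared by all ingroup taxa — unites the whole ingroup.
C3: derived state '1' in Ichnensis and Sclerilis only — synapomorphy for {Ichnensis, Sclerilis}.
C4: derived state '1' in Ichneus only — an autapomorphy, so it tells us nothing about relationships among taxa.
C5: derived state '1' in Ichneus only — an autapomorphy, so it tells us nothing about relationships among taxa.
Most parsimonious ingroup topology: (((Sclerilis,Ichnensis),Litheus),Ichneus).
Ichneus is sister to the clade containing all other ingroup taxa, so it is the earliest-diverging (most basal) ingroup lineage.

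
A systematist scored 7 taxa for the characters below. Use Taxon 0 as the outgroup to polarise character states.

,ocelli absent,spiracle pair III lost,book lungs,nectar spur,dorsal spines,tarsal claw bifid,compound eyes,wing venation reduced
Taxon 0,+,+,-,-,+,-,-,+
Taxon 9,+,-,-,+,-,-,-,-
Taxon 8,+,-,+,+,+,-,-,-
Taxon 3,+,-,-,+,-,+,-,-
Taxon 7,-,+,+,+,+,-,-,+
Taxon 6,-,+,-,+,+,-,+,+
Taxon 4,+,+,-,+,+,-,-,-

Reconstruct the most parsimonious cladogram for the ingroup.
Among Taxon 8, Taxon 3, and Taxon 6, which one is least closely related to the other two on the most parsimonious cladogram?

Character polarity is set by the outgroup: the derived state is whichever differs from the outgroup's state, so for ocelli absent, spiracle pair III lost, dorsal spines, wing venation reduced the derived state is '-', and for the remaining characters it is '+'.
ocelli absent (derived state '-') is shared by Taxon 6 and Taxon 7 — a synapomorphy uniting that clade.
Only Taxon 3, Taxon 8, and Taxon 9 show the derived state '-' for spiracle pair III lost, supporting them as a clade.
book lungs groups Taxon 7 and Taxon 8, which is incompatible with the clades supported by the remaining characters; treating it as convergent (homoplasy) costs fewer steps than any alternative tree.
All ingroup taxa share the derived state '+' for nectar spur; it defines the ingroup but does not resolve relationships within it.
dorsal spines (derived state '-') is shared by Taxon 3 and Taxon 9 — a synapomorphy uniting that clade.
tarsal claw bifid (derived state '+') is unique to Taxon 3 (autapomorphy; uninformative for grouping).
compound eyes: derived state '+' in Taxon 6 only — an autapomorphy, so it tells us nothing about relationships among taxa.
Only Taxon 3, Taxon 4, Taxon 8, and Taxon 9 show the derived state '-' for wing venation reduced, supporting them as a clade.
Most parsimonious ingroup topology: ((((Taxon 9,Taxon 3),Taxon 8),Taxon 4),(Taxon 7,Taxon 6)).
Taxon 8 and Taxon 3 share a more recent common ancestor with each other than either does with Taxon 6, so Taxon 6 is the least closely related of the three.

Taxon 6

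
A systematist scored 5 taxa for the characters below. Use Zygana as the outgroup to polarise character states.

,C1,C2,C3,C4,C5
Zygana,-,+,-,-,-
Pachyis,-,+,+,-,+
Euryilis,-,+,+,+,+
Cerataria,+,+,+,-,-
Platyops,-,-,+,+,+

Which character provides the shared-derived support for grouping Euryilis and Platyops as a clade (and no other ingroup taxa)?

Character polarity is set by the outgroup: the derived state is whichever differs from the outgroup's state, so for C2 the derived state is '-', and for the remaining characters it is '+'.
C1 (derived state '+') is unique to Cerataria (autapomorphy; uninformative for grouping).
C2 (derived state '-') is unique to Platyops (autapomorphy; uninformative for grouping).
C3 (derived state '+') is shared by all ingroup taxa — unites the whole ingroup.
Only Euryilis and Platyops show the derived state '+' for C4, supporting them as a clade.
C5: derived state '+' in Euryilis, Pachyis, and Platyops only — synapomorphy for {Euryilis, Pachyis, Platyops}.
Most parsimonious ingroup topology: ((Pachyis,(Euryilis,Platyops)),Cerataria).
The clade {Euryilis, Platyops} is supported by C4: its derived state '+' occurs in exactly those taxa and in no other taxon (including the outgroup).

C4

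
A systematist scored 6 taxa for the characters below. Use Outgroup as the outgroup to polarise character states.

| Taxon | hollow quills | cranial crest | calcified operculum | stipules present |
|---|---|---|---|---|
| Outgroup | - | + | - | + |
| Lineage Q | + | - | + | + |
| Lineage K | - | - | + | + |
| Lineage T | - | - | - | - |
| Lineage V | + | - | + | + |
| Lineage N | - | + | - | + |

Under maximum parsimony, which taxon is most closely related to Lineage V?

Character polarity is set by the outgroup: the derived state is whichever differs from the outgroup's state, so for cranial crest, stipules present the derived state is '-', and for the remaining characters it is '+'.
hollow quills: derived state '+' in Lineage Q and Lineage V only — synapomorphy for {Lineage Q, Lineage V}.
cranial crest: derived state '-' in Lineage K, Lineage Q, Lineage T, and Lineage V only — synapomorphy for {Lineage K, Lineage Q, Lineage T, Lineage V}.
calcified operculum (derived state '+') is shared by Lineage K, Lineage Q, and Lineage V — a synapomorphy uniting that clade.
stipules present: derived state '-' in Lineage T only — an autapomorphy, so it tells us nothing about relationships among taxa.
Most parsimonious ingroup topology: ((((Lineage Q,Lineage V),Lineage K),Lineage T),Lineage N).
Lineage V and Lineage Q form a cherry on this tree, so they are sister taxa.

Lineage Q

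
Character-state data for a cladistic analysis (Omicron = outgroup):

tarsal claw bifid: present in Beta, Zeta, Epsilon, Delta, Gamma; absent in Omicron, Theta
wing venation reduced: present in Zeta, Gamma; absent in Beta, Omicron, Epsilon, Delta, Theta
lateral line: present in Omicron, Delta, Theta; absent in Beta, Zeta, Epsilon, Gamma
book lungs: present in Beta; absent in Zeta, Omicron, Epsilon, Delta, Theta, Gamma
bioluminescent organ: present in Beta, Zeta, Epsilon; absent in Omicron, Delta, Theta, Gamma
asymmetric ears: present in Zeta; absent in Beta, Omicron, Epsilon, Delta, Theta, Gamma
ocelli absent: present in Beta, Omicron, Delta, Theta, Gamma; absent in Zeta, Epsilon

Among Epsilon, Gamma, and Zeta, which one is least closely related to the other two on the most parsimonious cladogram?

Character polarity is set by the outgroup: the derived state is whichever differs from the outgroup's state, so for lateral line, ocelli absent the derived state is 'absent', and for the remaining characters it is 'present'.
tarsal claw bifid (derived state 'present') is shared by Beta, Delta, Epsilon, Gamma, and Zeta — a synapomorphy uniting that clade.
wing venation reduced (state 'present') occurs in Gamma and Zeta but conflicts with the nesting implied by the other characters — most parsimoniously interpreted as homoplasy.
lateral line (derived state 'absent') is shared by Beta, Epsilon, Gamma, and Zeta — a synapomorphy uniting that clade.
book lungs (derived state 'present') is unique to Beta (autapomorphy; uninformative for grouping).
bioluminescent organ (derived state 'present') is shared by Beta, Epsilon, and Zeta — a synapomorphy uniting that clade.
asymmetric ears: derived state 'present' in Zeta only — an autapomorphy, so it tells us nothing about relationships among taxa.
ocelli absent (derived state 'absent') is shared by Epsilon and Zeta — a synapomorphy uniting that clade.
Most parsimonious ingroup topology: (((Gamma,(Beta,(Zeta,Epsilon))),Delta),Theta).
Epsilon and Zeta share a more recent common ancestor with each other than either does with Gamma, so Gamma is the least closely related of the three.

Gamma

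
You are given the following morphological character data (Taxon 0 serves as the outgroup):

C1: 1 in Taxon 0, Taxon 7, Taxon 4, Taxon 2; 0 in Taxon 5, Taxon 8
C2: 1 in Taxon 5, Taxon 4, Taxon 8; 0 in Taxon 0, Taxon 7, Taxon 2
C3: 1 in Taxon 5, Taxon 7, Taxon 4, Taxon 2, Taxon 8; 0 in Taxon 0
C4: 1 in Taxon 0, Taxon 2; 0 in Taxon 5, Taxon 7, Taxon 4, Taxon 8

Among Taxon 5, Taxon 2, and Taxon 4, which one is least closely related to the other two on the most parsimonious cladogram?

Taxon 2

Character polarity is set by the outgroup: the derived state is whichever differs from the outgroup's state, so for C1, C4 the derived state is '0', and for the remaining characters it is '1'.
C1 (derived state '0') is shared by Taxon 5 and Taxon 8 — a synapomorphy uniting that clade.
C2 (derived state '1') is shared by Taxon 4, Taxon 5, and Taxon 8 — a synapomorphy uniting that clade.
All ingroup taxa share the derived state '1' for C3; it defines the ingroup but does not resolve relationships within it.
C4 (derived state '0') is shared by Taxon 4, Taxon 5, Taxon 7, and Taxon 8 — a synapomorphy uniting that clade.
Most parsimonious ingroup topology: ((((Taxon 5,Taxon 8),Taxon 4),Taxon 7),Taxon 2).
Taxon 5 and Taxon 4 share a more recent common ancestor with each other than either does with Taxon 2, so Taxon 2 is the least closely related of the three.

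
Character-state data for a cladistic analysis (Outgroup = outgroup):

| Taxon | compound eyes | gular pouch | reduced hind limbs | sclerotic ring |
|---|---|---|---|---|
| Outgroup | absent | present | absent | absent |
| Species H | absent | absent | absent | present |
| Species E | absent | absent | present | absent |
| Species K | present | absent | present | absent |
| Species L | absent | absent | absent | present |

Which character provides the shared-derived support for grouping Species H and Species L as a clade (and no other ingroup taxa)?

sclerotic ring

Character polarity is set by the outgroup: the derived state is whichever differs from the outgroup's state, so for gular pouch the derived state is 'absent', and for the remaining characters it is 'present'.
compound eyes: derived state 'present' in Species K only — an autapomorphy, so it tells us nothing about relationships among taxa.
gular pouch (derived state 'absent') is shared by all ingroup taxa — unites the whole ingroup.
reduced hind limbs (derived state 'present') is shared by Species E and Species K — a synapomorphy uniting that clade.
Only Species H and Species L show the derived state 'present' for sclerotic ring, supporting them as a clade.
Most parsimonious ingroup topology: ((Species H,Species L),(Species E,Species K)).
The clade {Species H, Species L} is supported by sclerotic ring: its derived state 'present' occurs in exactly those taxa and in no other taxon (including the outgroup).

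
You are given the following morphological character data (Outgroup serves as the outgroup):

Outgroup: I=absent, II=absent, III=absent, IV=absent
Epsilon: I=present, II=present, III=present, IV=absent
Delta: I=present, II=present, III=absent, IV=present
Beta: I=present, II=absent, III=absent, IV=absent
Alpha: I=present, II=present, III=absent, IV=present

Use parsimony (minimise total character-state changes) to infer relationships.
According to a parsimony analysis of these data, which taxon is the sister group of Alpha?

The outgroup has state 'absent' for every character, so 'present' is the derived state throughout.
I (derived state 'present') is shared by all ingroup taxa — unites the whole ingroup.
Only Alpha, Delta, and Epsilon show the derived state 'present' for II, supporting them as a clade.
III (derived state 'present') is unique to Epsilon (autapomorphy; uninformative for grouping).
Only Alpha and Delta show the derived state 'present' for IV, supporting them as a clade.
Most parsimonious ingroup topology: ((Epsilon,(Delta,Alpha)),Beta).
Alpha and Delta form a cherry on this tree, so they are sister taxa.

Delta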